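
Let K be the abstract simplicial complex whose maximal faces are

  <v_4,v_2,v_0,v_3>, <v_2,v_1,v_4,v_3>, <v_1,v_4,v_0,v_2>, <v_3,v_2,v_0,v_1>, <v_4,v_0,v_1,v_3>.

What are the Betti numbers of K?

Take the total order v_0 < v_1 < v_2 < v_3 < v_4 on the vertex set. Then K (dimension 3) consists of the simplices:

  0-simplices (5): [v_0], [v_1], [v_2], [v_3], [v_4]
  1-simplices (10): [v_0,v_1], [v_0,v_2], [v_0,v_3], [v_0,v_4], [v_1,v_2], [v_1,v_3], [v_1,v_4], [v_2,v_3], [v_2,v_4], [v_3,v_4]
  2-simplices (10): [v_0,v_1,v_2], [v_0,v_1,v_3], [v_0,v_1,v_4], [v_0,v_2,v_3], [v_0,v_2,v_4], [v_0,v_3,v_4], [v_1,v_2,v_3], [v_1,v_2,v_4], [v_1,v_3,v_4], [v_2,v_3,v_4]
  3-simplices (5): [v_0,v_1,v_2,v_3], [v_0,v_1,v_2,v_4], [v_0,v_1,v_3,v_4], [v_0,v_2,v_3,v_4], [v_1,v_2,v_3,v_4]

so the chain groups are C_0 ≅ Z^5, C_1 ≅ Z^10, C_2 ≅ Z^10, C_3 ≅ Z^5.

Boundary ∂_1: C_1 → C_0 maps an edge to its endpoints' difference, ∂[p,q] = q − p.
As a 5×10 matrix over Z this has rank 4, with invariant factors (1,1,1,1).

Boundary ∂_2: C_2 → C_1 sends each 2-simplex [p,q,r] to [q,r] − [p,r] + [p,q]. For instance
  ∂[v_2,v_3,v_4] = [v_3,v_4] − [v_2,v_4] + [v_2,v_3],
  ∂[v_1,v_2,v_3] = [v_2,v_3] − [v_1,v_3] + [v_1,v_2].
This gives a 10×10 integer matrix of rank 6; reducing to Smith normal form yields diagonal entries (1,1,1,1,1,1).

∂_3: C_3 → C_2 sends each 3-simplex σ to the alternating sum Σ_i (−1)^i (σ with its i-th vertex removed). For instance
  ∂[v_0,v_1,v_2,v_3] = [v_1,v_2,v_3] − [v_0,v_2,v_3] + [v_0,v_1,v_3] − [v_0,v_1,v_2],
  ∂[v_1,v_2,v_3,v_4] = [v_2,v_3,v_4] − [v_1,v_3,v_4] + [v_1,v_2,v_4] − [v_1,v_2,v_3].
The 10×5 boundary matrix has rank 4 and Smith normal form diag(1,1,1,1).

From H_k ≅ ker(∂_k) / im(∂_{k+1}) we obtain:

  H_0: rank C_0 − rank ∂_1 = 5 − 4 = 1, and the invariant factors of ∂_1 are all 1, so H_0 = Z.
  H_1: rank ker ∂_1 − rank ∂_2 = (10 − 4) − 6 = 0, and the invariant factors of ∂_2 are all 1, so H_1 = 0.
  H_2: rank ker ∂_2 − rank ∂_3 = (10 − 6) − 4 = 0, and the invariant factors of ∂_3 are all 1, so H_2 = 0.
  H_3: rank ker ∂_3 − rank ∂_4 = (5 − 4) − 0 = 1, and there is no ∂_4, so H_3 = Z.

As a check, the Euler characteristic is 5 − 10 + 10 − 5 = 0, which agrees with 1 − 0 + 0 − 1 = 0.

Hence the Betti numbers are b_0 = 1, b_1 = 0, b_2 = 0, b_3 = 1.

b_0 = 1, b_1 = 0, b_2 = 0, b_3 = 1.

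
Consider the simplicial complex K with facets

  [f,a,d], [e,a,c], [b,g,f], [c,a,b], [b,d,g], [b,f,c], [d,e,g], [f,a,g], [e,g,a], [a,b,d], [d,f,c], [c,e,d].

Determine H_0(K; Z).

H_0 = Z.

K has 7 vertices, 18 edges, 12 triangles.
rank ∂_0 = 0, rank ∂_1 = 6 ⇒ b_0 = 7 − 0 − 6 = 1; all invariant factors of ∂_1 are 1 so no torsion. So H_0 = Z.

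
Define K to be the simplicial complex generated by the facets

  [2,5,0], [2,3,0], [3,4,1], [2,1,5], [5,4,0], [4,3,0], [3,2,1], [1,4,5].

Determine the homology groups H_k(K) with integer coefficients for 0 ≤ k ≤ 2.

K has 6 vertices, 12 edges, 8 triangles.
rank ∂_0 = 0, rank ∂_1 = 5 ⇒ b_0 = 6 − 0 − 5 = 1; all invariant factors of ∂_1 are 1 so no torsion. So H_0 = Z.
rank ∂_1 = 5, rank ∂_2 = 7 ⇒ b_1 = 12 − 5 − 7 = 0; all invariant factors of ∂_2 are 1 so no torsion. So H_1 = 0.
rank ∂_2 = 7, rank ∂_3 = 0 ⇒ b_2 = 8 − 7 − 0 = 1. So H_2 = Z.

H_0 ≅ Z,  H_1 = 0,  H_2 ≅ Z.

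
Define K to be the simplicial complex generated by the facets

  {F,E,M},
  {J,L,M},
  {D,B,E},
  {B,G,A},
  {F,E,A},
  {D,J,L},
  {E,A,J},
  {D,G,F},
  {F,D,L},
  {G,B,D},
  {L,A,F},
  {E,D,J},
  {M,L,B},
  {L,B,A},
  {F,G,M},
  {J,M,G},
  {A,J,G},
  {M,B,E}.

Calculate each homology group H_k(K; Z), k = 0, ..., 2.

Fix the vertex order A < B < D < E < F < G < J < L < M and write every simplex with vertices in increasing order. Then dim K = 2 and the simplices of K are:

  0-simplices (9): A, B, D, E, F, G, J, L, M
  1-simplices (27): AB, AE, AF, AG, AJ, AL, BD, BE, BG, BL, BM, DE, DF, DG, DJ, DL, EF, EJ, EM, FG, FL, FM, GJ, GM, JL, JM, LM
  2-simplices (18): ABG, ABL, AEF, AEJ, AFL, AGJ, BDE, BDG, BEM, BLM, DEJ, DFG, DFL, DJL, EFM, FGM, GJM, JLM

giving chain groups C_0 ≅ Z^9, C_1 ≅ Z^27, C_2 ≅ Z^18.

∂_1: C_1 → C_0 sends each edge [p,q] (with p < q) to q − p. For instance
  ∂BG = G − B.
This gives a 9×27 integer matrix of rank 8; reducing to Smith normal form yields diagonal entries (1,1,1,1,1,1,1,1).

The boundary map ∂_2: C_2 → C_1 sends each 2-simplex [p,q,r] to [q,r] − [p,r] + [p,q]. For instance
  ∂AEF = EF − AF + AE,
  ∂BDE = DE − BE + BD.
The 27×18 boundary matrix has rank 17 and Smith normal form diag(1,1,1,1,1,1,1,1,1,1,1,1,1,1,1,1,1).

From H_k ≅ ker(∂_k) / im(∂_{k+1}) we obtain:

  H_0: rank C_0 − rank ∂_1 = 9 − 8 = 1, and the invariant factors of ∂_1 are all 1, so H_0 = Z.
  H_1: rank ker ∂_1 − rank ∂_2 = (27 − 8) − 17 = 2, and the invariant factors of ∂_2 are all 1, so H_1 = Z^2.
  H_2: rank ker ∂_2 − rank ∂_3 = (18 − 17) − 0 = 1, and there is no ∂_3, so H_2 = Z.

H_0 ≅ Z,  H_1 ≅ Z^2,  H_2 ≅ Z.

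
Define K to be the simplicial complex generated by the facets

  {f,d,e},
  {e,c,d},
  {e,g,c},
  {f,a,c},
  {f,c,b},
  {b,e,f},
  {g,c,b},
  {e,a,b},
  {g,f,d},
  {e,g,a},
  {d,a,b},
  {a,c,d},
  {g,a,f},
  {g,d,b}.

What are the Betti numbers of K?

K has 7 vertices, 21 edges, 14 triangles.
rank ∂_0 = 0, rank ∂_1 = 6 ⇒ b_0 = 7 − 0 − 6 = 1; all invariant factors of ∂_1 are 1 so no torsion. So H_0 ≅ Z.
rank ∂_1 = 6, rank ∂_2 = 13 ⇒ b_1 = 21 − 6 − 13 = 2; all invariant factors of ∂_2 are 1 so no torsion. So H_1 ≅ Z^2.
rank ∂_2 = 13, rank ∂_3 = 0 ⇒ b_2 = 14 − 13 − 0 = 1. So H_2 ≅ Z.

b_0 = 1, b_1 = 2, b_2 = 1.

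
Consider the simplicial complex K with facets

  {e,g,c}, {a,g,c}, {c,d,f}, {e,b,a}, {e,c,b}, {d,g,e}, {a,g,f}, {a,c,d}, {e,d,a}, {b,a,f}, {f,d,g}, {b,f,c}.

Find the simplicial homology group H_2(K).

We work with the vertex ordering a < b < c < d < e < f < g. The simplices of K, each written with vertices in increasing order, are:

  0-simplices (7): a, b, c, d, e, f, g
  1-simplices (18): ab, ac, ad, ae, af, ag, bc, be, bf, cd, ce, cf, cg, de, df, dg, eg, fg
  2-simplices (12): abe, abf, acd, acg, ade, afg, bce, bcf, cdf, ceg, deg, dfg

Hence C_0 ≅ Z^7, C_1 ≅ Z^18, C_2 ≅ Z^12.

The boundary map ∂_1: C_1 → C_0 maps an edge to its endpoints' difference, ∂[p,q] = q − p. For instance
  ∂ag = g − a.
As a 7×18 matrix over Z this has rank 6, with invariant factors (1,1,1,1,1,1).

Boundary ∂_2: C_2 → C_1 maps a triangle to the signed sum of its edges. For instance
  ∂afg = fg − ag + af,
  ∂abf = bf − af + ab.
The 18×12 boundary matrix has rank 12 and Smith normal form diag(1,1,1,1,1,1,1,1,1,1,1,2).

Reading off H_k = ker ∂_k / im ∂_{k+1}:

  H_2: rank ker ∂_2 − rank ∂_3 = (12 − 12) − 0 = 0, and there is no ∂_3, so H_2 ≅ 0.

(K is a triangulation of the real projective plane RP^2.)

H_2 ≅ 0.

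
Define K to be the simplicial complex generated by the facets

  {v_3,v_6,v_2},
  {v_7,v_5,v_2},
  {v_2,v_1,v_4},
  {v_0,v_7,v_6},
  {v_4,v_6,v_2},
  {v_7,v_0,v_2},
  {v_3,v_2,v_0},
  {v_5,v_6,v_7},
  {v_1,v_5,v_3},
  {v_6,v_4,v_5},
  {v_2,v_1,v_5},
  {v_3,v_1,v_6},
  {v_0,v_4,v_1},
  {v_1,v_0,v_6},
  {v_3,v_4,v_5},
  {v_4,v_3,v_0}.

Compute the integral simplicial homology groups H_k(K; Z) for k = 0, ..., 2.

Order the vertices as v_0 < v_1 < v_2 < v_3 < v_4 < v_5 < v_6 < v_7. Listing each simplex with vertices in this order, K has dimension 2 with simplices:

  0-simplices (8): [v_0], [v_1], [v_2], [v_3], [v_4], [v_5], [v_6], [v_7]
  1-simplices (24): (24 of them)
  2-simplices (16): (16 of them)

Hence C_0 ≅ Z^8, C_1 ≅ Z^24, C_2 ≅ Z^16.

Boundary ∂_1: C_1 → C_0 sends each edge [p,q] (with p < q) to q − p. For instance
  ∂[v_2,v_4] = [v_4] − [v_2].
The 8×24 boundary matrix has rank 7 and Smith normal form diag(1,1,1,1,1,1,1).

The boundary map ∂_2: C_2 → C_1 acts by ∂[p,q,r] = [q,r] − [p,r] + [p,q]. For instance
  ∂[v_1,v_2,v_5] = [v_2,v_5] − [v_1,v_5] + [v_1,v_2],
  ∂[v_0,v_2,v_3] = [v_2,v_3] − [v_0,v_3] + [v_0,v_2].
The resulting 24×16 matrix has rank 15, and its Smith normal form has invariant factors (1,1,1,1,1,1,1,1,1,1,1,1,1,1,1).

Reading off H_k = ker ∂_k / im ∂_{k+1}:

  H_0: rank C_0 − rank ∂_1 = 8 − 7 = 1, and the invariant factors of ∂_1 are all 1, so H_0 ≅ Z.
  H_1: rank ker ∂_1 − rank ∂_2 = (24 − 7) − 15 = 2, and the invariant factors of ∂_2 are all 1, so H_1 ≅ Z^2.
  H_2: rank ker ∂_2 − rank ∂_3 = (16 − 15) − 0 = 1, and there is no ∂_3, so H_2 ≅ Z.

H_0 = Z,  H_1 = Z^2,  H_2 = Z.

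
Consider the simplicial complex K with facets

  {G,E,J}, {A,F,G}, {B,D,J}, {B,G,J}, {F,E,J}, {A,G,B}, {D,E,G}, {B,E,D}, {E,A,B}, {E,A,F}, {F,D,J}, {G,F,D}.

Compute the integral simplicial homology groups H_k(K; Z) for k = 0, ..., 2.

H_0 = Z,  H_1 = Z/2Z,  H_2 = 0.

K has 7 vertices, 18 edges, 12 triangles.
rank ∂_0 = 0, rank ∂_1 = 6 ⇒ b_0 = 7 − 0 − 6 = 1; all invariant factors of ∂_1 are 1 so no torsion. So H_0 ≅ Z.
rank ∂_1 = 6, rank ∂_2 = 12 ⇒ b_1 = 18 − 6 − 12 = 0; ∂_2 has invariant factor(s) [2] giving torsion. So H_1 ≅ Z/2Z.
rank ∂_2 = 12, rank ∂_3 = 0 ⇒ b_2 = 12 − 12 − 0 = 0. So H_2 ≅ 0.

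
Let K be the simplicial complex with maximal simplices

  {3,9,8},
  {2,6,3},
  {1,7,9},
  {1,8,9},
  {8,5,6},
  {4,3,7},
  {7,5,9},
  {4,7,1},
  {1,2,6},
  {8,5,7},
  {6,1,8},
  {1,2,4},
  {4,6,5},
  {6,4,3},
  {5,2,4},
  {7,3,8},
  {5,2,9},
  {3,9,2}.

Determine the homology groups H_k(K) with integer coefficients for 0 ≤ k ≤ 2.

H_0 = Z,  H_1 = Z ⊕ Z/2Z,  H_2 = 0.

Fix the vertex order 1 < 2 < 3 < 4 < 5 < 6 < 7 < 8 < 9 and write every simplex with vertices in increasing order. Then dim K = 2 and the simplices of K are:

  0-simplices (9): [1], [2], [3], [4], [5], [6], [7], [8], [9]
  1-simplices (27): (27 of them)
  2-simplices (18): [1,2,4], [1,2,6], [1,4,7], [1,6,8], [1,7,9], [1,8,9], [2,3,6], [2,3,9], [2,4,5], [2,5,9], [3,4,6], [3,4,7], [3,7,8], [3,8,9], [4,5,6], [5,6,8], [5,7,8], [5,7,9]

giving chain groups C_0 ≅ Z^9, C_1 ≅ Z^27, C_2 ≅ Z^18.

The boundary map ∂_1: C_1 → C_0 maps an edge to its endpoints' difference, ∂[p,q] = q − p. For instance
  ∂[1,9] = [9] − [1].
The 9×27 boundary matrix has rank 8 and Smith normal form diag(1,1,1,1,1,1,1,1).

Boundary ∂_2: C_2 → C_1 maps a triangle to the signed sum of its edges. For instance
  ∂[5,7,8] = [7,8] − [5,8] + [5,7],
  ∂[1,6,8] = [6,8] − [1,8] + [1,6].
The 27×18 boundary matrix has rank 18 and Smith normal form diag(1,1,1,1,1,1,1,1,1,1,1,1,1,1,1,1,1,2).

From H_k ≅ ker(∂_k) / im(∂_{k+1}) we obtain:

  H_0: rank C_0 − rank ∂_1 = 9 − 8 = 1, and the invariant factors of ∂_1 are all 1, so H_0 = Z.
  H_1: rank ker ∂_1 − rank ∂_2 = (27 − 8) − 18 = 1, and ∂_2 has invariant factor 2 > 1, so H_1 = Z ⊕ Z/2Z.
  H_2: rank ker ∂_2 − rank ∂_3 = (18 − 18) − 0 = 0, and there is no ∂_3, so H_2 = 0.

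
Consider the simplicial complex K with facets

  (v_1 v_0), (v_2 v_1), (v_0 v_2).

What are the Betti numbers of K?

Take the total order v_0 < v_1 < v_2 on the vertex set. Then K (dimension 1) consists of the simplices:

  0-simplices (3): [v_0], [v_1], [v_2]
  1-simplices (3): [v_0,v_1], [v_0,v_2], [v_1,v_2]

giving chain groups C_0 ≅ Z^3, C_1 ≅ Z^3.

∂_1: C_1 → C_0 maps an edge to its endpoints' difference, ∂[p,q] = q − p.
The 3×3 boundary matrix has rank 2 and Smith normal form diag(1,1).

Reading off H_k = ker ∂_k / im ∂_{k+1}:

  H_0: rank C_0 − rank ∂_1 = 3 − 2 = 1, and the invariant factors of ∂_1 are all 1, so H_0 = Z.
  H_1: rank ker ∂_1 − rank ∂_2 = (3 − 2) − 0 = 1, and there is no ∂_2, so H_1 = Z.

As a check, the Euler characteristic is 3 − 3 = 0, which agrees with 1 − 1 = 0.

Hence the Betti numbers are b_0 = 1, b_1 = 1.

b_0 = 1, b_1 = 1.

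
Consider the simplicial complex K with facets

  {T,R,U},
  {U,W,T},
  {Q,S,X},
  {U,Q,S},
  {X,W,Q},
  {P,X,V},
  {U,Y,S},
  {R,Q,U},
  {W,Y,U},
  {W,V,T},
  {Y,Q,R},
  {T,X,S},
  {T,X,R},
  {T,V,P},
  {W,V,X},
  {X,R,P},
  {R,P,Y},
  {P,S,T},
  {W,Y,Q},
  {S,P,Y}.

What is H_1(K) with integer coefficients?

H_1 = Z ⊕ Z_2.

We work with the vertex ordering P < Q < R < S < T < U < V < W < X < Y. The simplices of K, each written with vertices in increasing order, are:

  0-simplices (10): P, Q, R, S, T, U, V, W, X, Y
  1-simplices (30): PR, PS, PT, PV, PX, PY, QR, QS, QU, QW, QX, QY, RT, RU, RX, RY, ST, SU, SX, SY, TU, TV, TW, TX, UW, UY, VW, VX, WX, WY
  2-simplices (20): PRX, PRY, PST, PSY, PTV, PVX, QRU, QRY, QSU, QSX, QWX, QWY, RTU, RTX, STX, SUY, TUW, TVW, UWY, VWX

giving chain groups C_0 ≅ Z^10, C_1 ≅ Z^30, C_2 ≅ Z^20.

The boundary map ∂_1: C_1 → C_0 is given by ∂[p,q] = [q] − [p]. For instance
  ∂PX = X − P.
This gives a 10×30 integer matrix of rank 9; reducing to Smith normal form yields diagonal entries (1,1,1,1,1,1,1,1,1).

Boundary ∂_2: C_2 → C_1 maps a triangle to the signed sum of its edges. For instance
  ∂QWY = WY − QY + QW,
  ∂QRU = RU − QU + QR.
As a 30×20 matrix over Z this has rank 20, with invariant factors (1,1,1,1,1,1,1,1,1,1,1,1,1,1,1,1,1,1,1,2).

Computing H_k = (kernel of ∂_k) / (image of ∂_{k+1}):

  H_1: rank ker ∂_1 − rank ∂_2 = (30 − 9) − 20 = 1, and ∂_2 has invariant factor 2 > 1, so H_1 ≅ Z ⊕ Z_2.

(K is a triangulation of the Klein bottle.)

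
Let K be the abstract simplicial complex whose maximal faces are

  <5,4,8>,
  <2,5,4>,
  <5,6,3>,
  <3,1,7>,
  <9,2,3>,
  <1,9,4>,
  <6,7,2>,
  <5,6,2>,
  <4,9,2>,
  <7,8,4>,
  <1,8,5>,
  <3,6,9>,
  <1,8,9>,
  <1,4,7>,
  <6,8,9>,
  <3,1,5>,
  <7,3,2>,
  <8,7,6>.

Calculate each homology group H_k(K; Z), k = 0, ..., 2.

H_0 = Z,  H_1 = Z ⊕ Z_2,  H_2 = 0.

Order the vertices as 1 < 2 < 3 < 4 < 5 < 6 < 7 < 8 < 9. Listing each simplex with vertices in this order, K has dimension 2 with simplices:

  0-simplices (9): [1], [2], [3], [4], [5], [6], [7], [8], [9]
  1-simplices (27): (27 of them)
  2-simplices (18): [1,3,5], [1,3,7], [1,4,7], [1,4,9], [1,5,8], [1,8,9], [2,3,7], [2,3,9], [2,4,5], [2,4,9], [2,5,6], [2,6,7], [3,5,6], [3,6,9], [4,5,8], [4,7,8], [6,7,8], [6,8,9]

so the chain groups are C_0 ≅ Z^9, C_1 ≅ Z^27, C_2 ≅ Z^18.

Boundary ∂_1: C_1 → C_0 is given by ∂[p,q] = [q] − [p].
This gives a 9×27 integer matrix of rank 8; reducing to Smith normal form yields diagonal entries (1,1,1,1,1,1,1,1).

∂_2: C_2 → C_1 maps a triangle to the signed sum of its edges. For instance
  ∂[1,4,9] = [4,9] − [1,9] + [1,4],
  ∂[2,5,6] = [5,6] − [2,6] + [2,5].
This gives a 27×18 integer matrix of rank 18; reducing to Smith normal form yields diagonal entries (1,1,1,1,1,1,1,1,1,1,1,1,1,1,1,1,1,2).

Now H_k = ker ∂_k / im ∂_{k+1}, so:

  H_0: rank C_0 − rank ∂_1 = 9 − 8 = 1, and the invariant factors of ∂_1 are all 1, so H_0 ≅ Z.
  H_1: rank ker ∂_1 − rank ∂_2 = (27 − 8) − 18 = 1, and ∂_2 has invariant factor 2 > 1, so H_1 ≅ Z ⊕ Z_2.
  H_2: rank ker ∂_2 − rank ∂_3 = (18 − 18) − 0 = 0, and there is no ∂_3, so H_2 ≅ 0.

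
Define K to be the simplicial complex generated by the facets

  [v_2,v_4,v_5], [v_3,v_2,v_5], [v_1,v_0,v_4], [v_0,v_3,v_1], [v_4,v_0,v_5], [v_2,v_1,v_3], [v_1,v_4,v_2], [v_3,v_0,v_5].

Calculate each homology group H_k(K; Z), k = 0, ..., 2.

H_0 ≅ Z,  H_1 = 0,  H_2 ≅ Z.

Order the vertices as v_0 < v_1 < v_2 < v_3 < v_4 < v_5. Listing each simplex with vertices in this order, K has dimension 2 with simplices:

  0-simplices (6): [v_0], [v_1], [v_2], [v_3], [v_4], [v_5]
  1-simplices (12): [v_0,v_1], [v_0,v_3], [v_0,v_4], [v_0,v_5], [v_1,v_2], [v_1,v_3], [v_1,v_4], [v_2,v_3], [v_2,v_4], [v_2,v_5], [v_3,v_5], [v_4,v_5]
  2-simplices (8): [v_0,v_1,v_3], [v_0,v_1,v_4], [v_0,v_3,v_5], [v_0,v_4,v_5], [v_1,v_2,v_3], [v_1,v_2,v_4], [v_2,v_3,v_5], [v_2,v_4,v_5]

Hence C_0 ≅ Z^6, C_1 ≅ Z^12, C_2 ≅ Z^8.

∂_1: C_1 → C_0 maps an edge to its endpoints' difference, ∂[p,q] = q − p. For instance
  ∂[v_0,v_1] = [v_1] − [v_0].
This gives a 6×12 integer matrix of rank 5; reducing to Smith normal form yields diagonal entries (1,1,1,1,1).

Boundary ∂_2: C_2 → C_1 maps a triangle to the signed sum of its edges. For instance
  ∂[v_0,v_1,v_4] = [v_1,v_4] − [v_0,v_4] + [v_0,v_1],
  ∂[v_0,v_4,v_5] = [v_4,v_5] − [v_0,v_5] + [v_0,v_4].
The 12×8 boundary matrix has rank 7 and Smith normal form diag(1,1,1,1,1,1,1).

From H_k ≅ ker(∂_k) / im(∂_{k+1}) we obtain:

  H_0: rank C_0 − rank ∂_1 = 6 − 5 = 1, and the invariant factors of ∂_1 are all 1, so H_0 = Z.
  H_1: rank ker ∂_1 − rank ∂_2 = (12 − 5) − 7 = 0, and the invariant factors of ∂_2 are all 1, so H_1 = 0.
  H_2: rank ker ∂_2 − rank ∂_3 = (8 − 7) − 0 = 1, and there is no ∂_3, so H_2 = Z.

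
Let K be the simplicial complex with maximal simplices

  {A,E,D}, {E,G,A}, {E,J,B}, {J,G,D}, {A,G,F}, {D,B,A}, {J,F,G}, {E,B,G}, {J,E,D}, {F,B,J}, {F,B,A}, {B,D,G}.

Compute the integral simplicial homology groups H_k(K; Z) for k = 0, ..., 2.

Take the total order A < B < D < E < F < G < J on the vertex set. Then K (dimension 2) consists of the simplices:

  0-simplices (7): A, B, D, E, F, G, J
  1-simplices (18): AB, AD, AE, AF, AG, BD, BE, BF, BG, BJ, DE, DG, DJ, EG, EJ, FG, FJ, GJ
  2-simplices (12): ABD, ABF, ADE, AEG, AFG, BDG, BEG, BEJ, BFJ, DEJ, DGJ, FGJ

giving chain groups C_0 ≅ Z^7, C_1 ≅ Z^18, C_2 ≅ Z^12.

Boundary ∂_1: C_1 → C_0 maps an edge to its endpoints' difference, ∂[p,q] = q − p. For instance
  ∂DG = G − D.
The resulting 7×18 matrix has rank 6, and its Smith normal form has invariant factors (1,1,1,1,1,1).

Boundary ∂_2: C_2 → C_1 acts by ∂[p,q,r] = [q,r] − [p,r] + [p,q]. For instance
  ∂AEG = EG − AG + AE,
  ∂BFJ = FJ − BJ + BF.
The 18×12 boundary matrix has rank 12 and Smith normal form diag(1,1,1,1,1,1,1,1,1,1,1,2).

Reading off H_k = ker ∂_k / im ∂_{k+1}:

  H_0: rank C_0 − rank ∂_1 = 7 − 6 = 1, and the invariant factors of ∂_1 are all 1, so H_0 ≅ Z.
  H_1: rank ker ∂_1 − rank ∂_2 = (18 − 6) − 12 = 0, and ∂_2 has invariant factor 2 > 1, so H_1 ≅ Z/2.
  H_2: rank ker ∂_2 − rank ∂_3 = (12 − 12) − 0 = 0, and there is no ∂_3, so H_2 ≅ 0.

H_0 ≅ Z,  H_1 ≅ Z/2,  H_2 = 0.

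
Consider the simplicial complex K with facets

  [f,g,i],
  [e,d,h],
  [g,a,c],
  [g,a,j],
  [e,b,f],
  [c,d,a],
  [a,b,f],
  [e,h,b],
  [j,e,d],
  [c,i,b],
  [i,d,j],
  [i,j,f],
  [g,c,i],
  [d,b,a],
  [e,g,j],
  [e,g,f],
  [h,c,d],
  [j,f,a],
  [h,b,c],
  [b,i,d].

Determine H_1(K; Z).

We work with the vertex ordering a < b < c < d < e < f < g < h < i < j. The simplices of K, each written with vertices in increasing order, are:

  0-simplices (10): a, b, c, d, e, f, g, h, i, j
  1-simplices (30): ab, ac, ad, af, ag, aj, bc, bd, be, bf, bh, bi, cd, cg, ch, ci, de, dh, di, dj, ef, eg, eh, ej, fg, fi, fj, gi, gj, ij
  2-simplices (20): abd, abf, acd, acg, afj, agj, bch, bci, bdi, bef, beh, cdh, cgi, deh, dej, dij, efg, egj, fgi, fij

Hence C_0 ≅ Z^10, C_1 ≅ Z^30, C_2 ≅ Z^20.

∂_1: C_1 → C_0 sends each edge [p,q] (with p < q) to q − p.
As a 10×30 matrix over Z this has rank 9, with invariant factors (1,1,1,1,1,1,1,1,1).

The boundary map ∂_2: C_2 → C_1 maps a triangle to the signed sum of its edges. For instance
  ∂egj = gj − ej + eg,
  ∂dej = ej − dj + de.
The 30×20 boundary matrix has rank 20 and Smith normal form diag(1,1,1,1,1,1,1,1,1,1,1,1,1,1,1,1,1,1,1,2).

From H_k ≅ ker(∂_k) / im(∂_{k+1}) we obtain:

  H_1: rank ker ∂_1 − rank ∂_2 = (30 − 9) − 20 = 1, and ∂_2 has invariant factor 2 > 1, so H_1 = Z ⊕ Z/2.

H_1 = Z ⊕ Z/2.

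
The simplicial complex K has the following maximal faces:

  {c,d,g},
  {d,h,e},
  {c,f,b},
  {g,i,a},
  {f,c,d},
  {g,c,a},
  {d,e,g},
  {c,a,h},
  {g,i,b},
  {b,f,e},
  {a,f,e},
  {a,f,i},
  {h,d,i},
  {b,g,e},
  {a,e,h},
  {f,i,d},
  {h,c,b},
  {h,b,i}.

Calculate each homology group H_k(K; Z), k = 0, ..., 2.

H_0 = Z,  H_1 = Z^2,  H_2 = Z.

Take the total order a < b < c < d < e < f < g < h < i on the vertex set. Then K (dimension 2) consists of the simplices:

  0-simplices (9): a, b, c, d, e, f, g, h, i
  1-simplices (27): ac, ae, af, ag, ah, ai, bc, be, bf, bg, bh, bi, cd, cf, cg, ch, de, df, dg, dh, di, ef, eg, eh, fi, gi, hi
  2-simplices (18): acg, ach, aef, aeh, afi, agi, bcf, bch, bef, beg, bgi, bhi, cdf, cdg, deg, deh, dfi, dhi

giving chain groups C_0 ≅ Z^9, C_1 ≅ Z^27, C_2 ≅ Z^18.

Boundary ∂_1: C_1 → C_0 is given by ∂[p,q] = [q] − [p]. For instance
  ∂hi = i − h.
The 9×27 boundary matrix has rank 8 and Smith normal form diag(1,1,1,1,1,1,1,1).

Boundary ∂_2: C_2 → C_1 acts by ∂[p,q,r] = [q,r] − [p,r] + [p,q]. For instance
  ∂agi = gi − ai + ag,
  ∂cdf = df − cf + cd.
The 27×18 boundary matrix has rank 17 and Smith normal form diag(1,1,1,1,1,1,1,1,1,1,1,1,1,1,1,1,1).

From H_k ≅ ker(∂_k) / im(∂_{k+1}) we obtain:

  H_0: rank C_0 − rank ∂_1 = 9 − 8 = 1, and the invariant factors of ∂_1 are all 1, so H_0 ≅ Z.
  H_1: rank ker ∂_1 − rank ∂_2 = (27 − 8) − 17 = 2, and the invariant factors of ∂_2 are all 1, so H_1 ≅ Z^2.
  H_2: rank ker ∂_2 − rank ∂_3 = (18 − 17) − 0 = 1, and there is no ∂_3, so H_2 ≅ Z.

As a check, the Euler characteristic is 9 − 27 + 18 = 0, which agrees with 1 − 2 + 1 = 0.
(K is a triangulation of the torus T^2.)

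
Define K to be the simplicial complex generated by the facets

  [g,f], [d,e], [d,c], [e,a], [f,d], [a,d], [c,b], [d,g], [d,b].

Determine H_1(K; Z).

Take the total order a < b < c < d < e < f < g on the vertex set. Then K (dimension 1) consists of the simplices:

  0-simplices (7): a, b, c, d, e, f, g
  1-simplices (9): ad, ae, bc, bd, cd, de, df, dg, fg

giving chain groups C_0 ≅ Z^7, C_1 ≅ Z^9.

Boundary ∂_1: C_1 → C_0 sends each edge [p,q] (with p < q) to q − p.
The resulting 7×9 matrix has rank 6, and its Smith normal form has invariant factors (1,1,1,1,1,1).

Reading off H_k = ker ∂_k / im ∂_{k+1}:

  H_1: rank ker ∂_1 − rank ∂_2 = (9 − 6) − 0 = 3, and there is no ∂_2, so H_1 ≅ Z^3.

H_1 = Z^3.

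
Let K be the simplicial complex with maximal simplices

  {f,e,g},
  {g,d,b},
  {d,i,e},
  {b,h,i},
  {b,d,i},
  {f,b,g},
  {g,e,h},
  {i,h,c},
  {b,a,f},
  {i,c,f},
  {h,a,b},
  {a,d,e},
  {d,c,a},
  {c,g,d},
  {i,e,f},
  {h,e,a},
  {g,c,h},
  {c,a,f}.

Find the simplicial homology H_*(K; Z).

Take the total order a < b < c < d < e < f < g < h < i on the vertex set. Then K (dimension 2) consists of the simplices:

  0-simplices (9): a, b, c, d, e, f, g, h, i
  1-simplices (27): ab, ac, ad, ae, af, ah, bd, bf, bg, bh, bi, cd, cf, cg, ch, ci, de, dg, di, ef, eg, eh, ei, fg, fi, gh, hi
  2-simplices (18): abf, abh, acd, acf, ade, aeh, bdg, bdi, bfg, bhi, cdg, cfi, cgh, chi, dei, efg, efi, egh

Hence C_0 ≅ Z^9, C_1 ≅ Z^27, C_2 ≅ Z^18.

Boundary ∂_1: C_1 → C_0 sends each edge [p,q] (with p < q) to q − p. For instance
  ∂ac = c − a.
The resulting 9×27 matrix has rank 8, and its Smith normal form has invariant factors (1,1,1,1,1,1,1,1).

∂_2: C_2 → C_1 sends each 2-simplex [p,q,r] to [q,r] − [p,r] + [p,q]. For instance
  ∂cdg = dg − cg + cd,
  ∂aeh = eh − ah + ae.
The 27×18 boundary matrix has rank 17 and Smith normal form diag(1,1,1,1,1,1,1,1,1,1,1,1,1,1,1,1,1).

Reading off H_k = ker ∂_k / im ∂_{k+1}:

  H_0: rank C_0 − rank ∂_1 = 9 − 8 = 1, and the invariant factors of ∂_1 are all 1, so H_0 ≅ Z.
  H_1: rank ker ∂_1 − rank ∂_2 = (27 − 8) − 17 = 2, and the invariant factors of ∂_2 are all 1, so H_1 ≅ Z^2.
  H_2: rank ker ∂_2 − rank ∂_3 = (18 − 17) − 0 = 1, and there is no ∂_3, so H_2 ≅ Z.

As a check, the Euler characteristic is 9 − 27 + 18 = 0, which agrees with 1 − 2 + 1 = 0.
(K is a triangulation of the torus T^2.)

H_0 = Z,  H_1 = Z^2,  H_2 = Z.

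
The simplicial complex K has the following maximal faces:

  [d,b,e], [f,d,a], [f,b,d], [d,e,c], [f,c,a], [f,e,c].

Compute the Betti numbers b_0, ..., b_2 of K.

b_0 = 1, b_1 = 1, b_2 = 0.

K has 6 vertices, 12 edges, 6 triangles.
rank ∂_0 = 0, rank ∂_1 = 5 ⇒ b_0 = 6 − 0 − 5 = 1; all invariant factors of ∂_1 are 1 so no torsion. So H_0 = Z.
rank ∂_1 = 5, rank ∂_2 = 6 ⇒ b_1 = 12 − 5 − 6 = 1; all invariant factors of ∂_2 are 1 so no torsion. So H_1 = Z.
rank ∂_2 = 6, rank ∂_3 = 0 ⇒ b_2 = 6 − 6 − 0 = 0. So H_2 = 0.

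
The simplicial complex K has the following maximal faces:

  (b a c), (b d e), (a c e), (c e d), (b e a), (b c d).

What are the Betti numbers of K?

We work with the vertex ordering a < b < c < d < e. The simplices of K, each written with vertices in increasing order, are:

  0-simplices (5): a, b, c, d, e
  1-simplices (9): ab, ac, ae, bc, bd, be, cd, ce, de
  2-simplices (6): abc, abe, ace, bcd, bde, cde

Hence C_0 ≅ Z^5, C_1 ≅ Z^9, C_2 ≅ Z^6.

The boundary map ∂_1: C_1 → C_0 sends each edge [p,q] (with p < q) to q − p. For instance
  ∂de = e − d.
As a 5×9 matrix over Z this has rank 4, with invariant factors (1,1,1,1).

∂_2: C_2 → C_1 sends each 2-simplex [p,q,r] to [q,r] − [p,r] + [p,q]. For instance
  ∂abc = bc − ac + ab,
  ∂bde = de − be + bd.
The resulting 9×6 matrix has rank 5, and its Smith normal form has invariant factors (1,1,1,1,1).

From H_k ≅ ker(∂_k) / im(∂_{k+1}) we obtain:

  H_0: rank C_0 − rank ∂_1 = 5 − 4 = 1, and the invariant factors of ∂_1 are all 1, so H_0 ≅ Z.
  H_1: rank ker ∂_1 − rank ∂_2 = (9 − 4) − 5 = 0, and the invariant factors of ∂_2 are all 1, so H_1 ≅ 0.
  H_2: rank ker ∂_2 − rank ∂_3 = (6 − 5) − 0 = 1, and there is no ∂_3, so H_2 ≅ Z.

Hence the Betti numbers are b_0 = 1, b_1 = 0, b_2 = 1.

b_0 = 1, b_1 = 0, b_2 = 1.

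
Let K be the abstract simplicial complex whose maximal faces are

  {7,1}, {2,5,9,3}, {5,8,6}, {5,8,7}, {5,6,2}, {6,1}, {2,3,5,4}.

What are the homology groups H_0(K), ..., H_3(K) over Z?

H_0 = Z,  H_1 = Z,  H_2 = 0,  H_3 = 0.

We work with the vertex ordering 1 < 2 < 3 < 4 < 5 < 6 < 7 < 8 < 9. The simplices of K, each written with vertices in increasing order, are:

  0-simplices (9): [1], [2], [3], [4], [5], [6], [7], [8], [9]
  1-simplices (17): [1,6], [1,7], [2,3], [2,4], [2,5], [2,6], [2,9], [3,4], [3,5], [3,9], [4,5], [5,6], [5,7], [5,8], [5,9], [6,8], [7,8]
  2-simplices (10): [2,3,4], [2,3,5], [2,3,9], [2,4,5], [2,5,6], [2,5,9], [3,4,5], [3,5,9], [5,6,8], [5,7,8]
  3-simplices (2): [2,3,4,5], [2,3,5,9]

giving chain groups C_0 ≅ Z^9, C_1 ≅ Z^17, C_2 ≅ Z^10, C_3 ≅ Z^2.

Boundary ∂_1: C_1 → C_0 is given by ∂[p,q] = [q] − [p]. For instance
  ∂[1,7] = [7] − [1].
The 9×17 boundary matrix has rank 8 and Smith normal form diag(1,1,1,1,1,1,1,1).

The boundary map ∂_2: C_2 → C_1 acts by ∂[p,q,r] = [q,r] − [p,r] + [p,q]. For instance
  ∂[3,4,5] = [4,5] − [3,5] + [3,4],
  ∂[5,7,8] = [7,8] − [5,8] + [5,7].
The 17×10 boundary matrix has rank 8 and Smith normal form diag(1,1,1,1,1,1,1,1).

∂_3: C_3 → C_2 sends each 3-simplex σ to the alternating sum Σ_i (−1)^i (σ with its i-th vertex removed). For instance
  ∂[2,3,4,5] = [3,4,5] − [2,4,5] + [2,3,5] − [2,3,4],
  ∂[2,3,5,9] = [3,5,9] − [2,5,9] + [2,3,9] − [2,3,5].
As a 10×2 matrix over Z this has rank 2, with invariant factors (1,1).

Computing H_k = (kernel of ∂_k) / (image of ∂_{k+1}):

  H_0: rank C_0 − rank ∂_1 = 9 − 8 = 1, and the invariant factors of ∂_1 are all 1, so H_0 ≅ Z.
  H_1: rank ker ∂_1 − rank ∂_2 = (17 − 8) − 8 = 1, and the invariant factors of ∂_2 are all 1, so H_1 ≅ Z.
  H_2: rank ker ∂_2 − rank ∂_3 = (10 − 8) − 2 = 0, and the invariant factors of ∂_3 are all 1, so H_2 ≅ 0.
  H_3: rank ker ∂_3 − rank ∂_4 = (2 − 2) − 0 = 0, and there is no ∂_4, so H_3 ≅ 0.

As a check, the Euler characteristic is 9 − 17 + 10 − 2 = 0, which agrees with 1 − 1 + 0 − 0 = 0.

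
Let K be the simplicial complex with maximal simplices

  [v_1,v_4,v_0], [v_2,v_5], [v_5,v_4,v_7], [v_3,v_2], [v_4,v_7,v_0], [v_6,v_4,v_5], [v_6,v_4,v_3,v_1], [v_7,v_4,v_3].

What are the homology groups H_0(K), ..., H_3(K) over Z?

H_0 = Z,  H_1 = Z,  H_2 = 0,  H_3 = 0.

Take the total order v_0 < v_1 < v_2 < v_3 < v_4 < v_5 < v_6 < v_7 on the vertex set. Then K (dimension 3) consists of the simplices:

  0-simplices (8): [v_0], [v_1], [v_2], [v_3], [v_4], [v_5], [v_6], [v_7]
  1-simplices (16): (16 of them)
  2-simplices (9): [v_0,v_1,v_4], [v_0,v_4,v_7], [v_1,v_3,v_4], [v_1,v_3,v_6], [v_1,v_4,v_6], [v_3,v_4,v_6], [v_3,v_4,v_7], [v_4,v_5,v_6], [v_4,v_5,v_7]
  3-simplices (1): [v_1,v_3,v_4,v_6]

so the chain groups are C_0 ≅ Z^8, C_1 ≅ Z^16, C_2 ≅ Z^9, C_3 ≅ Z^1.

The boundary map ∂_1: C_1 → C_0 is given by ∂[p,q] = [q] − [p]. For instance
  ∂[v_2,v_3] = [v_3] − [v_2].
The 8×16 boundary matrix has rank 7 and Smith normal form diag(1,1,1,1,1,1,1).

Boundary ∂_2: C_2 → C_1 maps a triangle to the signed sum of its edges. For instance
  ∂[v_3,v_4,v_7] = [v_4,v_7] − [v_3,v_7] + [v_3,v_4],
  ∂[v_1,v_3,v_6] = [v_3,v_6] − [v_1,v_6] + [v_1,v_3].
As a 16×9 matrix over Z this has rank 8, with invariant factors (1,1,1,1,1,1,1,1).

∂_3: C_3 → C_2 sends each 3-simplex σ to the alternating sum Σ_i (−1)^i (σ with its i-th vertex removed). For instance
  ∂[v_1,v_3,v_4,v_6] = [v_3,v_4,v_6] − [v_1,v_4,v_6] + [v_1,v_3,v_6] − [v_1,v_3,v_4].
This gives a 9×1 integer matrix of rank 1; reducing to Smith normal form yields diagonal entries (1).

Reading off H_k = ker ∂_k / im ∂_{k+1}:

  H_0: rank C_0 − rank ∂_1 = 8 − 7 = 1, and the invariant factors of ∂_1 are all 1, so H_0 = Z.
  H_1: rank ker ∂_1 − rank ∂_2 = (16 − 7) − 8 = 1, and the invariant factors of ∂_2 are all 1, so H_1 = Z.
  H_2: rank ker ∂_2 − rank ∂_3 = (9 − 8) − 1 = 0, and the invariant factors of ∂_3 are all 1, so H_2 = 0.
  H_3: rank ker ∂_3 − rank ∂_4 = (1 − 1) − 0 = 0, and there is no ∂_4, so H_3 = 0.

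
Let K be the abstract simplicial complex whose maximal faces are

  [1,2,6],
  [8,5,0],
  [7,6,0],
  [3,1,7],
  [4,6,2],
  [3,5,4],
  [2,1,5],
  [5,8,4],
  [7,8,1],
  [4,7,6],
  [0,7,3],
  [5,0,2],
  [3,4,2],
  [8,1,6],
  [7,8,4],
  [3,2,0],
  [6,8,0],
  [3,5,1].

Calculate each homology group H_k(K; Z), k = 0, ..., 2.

Order the vertices as 0 < 1 < 2 < 3 < 4 < 5 < 6 < 7 < 8. Listing each simplex with vertices in this order, K has dimension 2 with simplices:

  0-simplices (9): [0], [1], [2], [3], [4], [5], [6], [7], [8]
  1-simplices (27): (27 of them)
  2-simplices (18): [0,2,3], [0,2,5], [0,3,7], [0,5,8], [0,6,7], [0,6,8], [1,2,5], [1,2,6], [1,3,5], [1,3,7], [1,6,8], [1,7,8], [2,3,4], [2,4,6], [3,4,5], [4,5,8], [4,6,7], [4,7,8]

so the chain groups are C_0 ≅ Z^9, C_1 ≅ Z^27, C_2 ≅ Z^18.

The boundary map ∂_1: C_1 → C_0 maps an edge to its endpoints' difference, ∂[p,q] = q − p. For instance
  ∂[3,7] = [7] − [3].
This gives a 9×27 integer matrix of rank 8; reducing to Smith normal form yields diagonal entries (1,1,1,1,1,1,1,1).

Boundary ∂_2: C_2 → C_1 sends each 2-simplex [p,q,r] to [q,r] − [p,r] + [p,q]. For instance
  ∂[4,6,7] = [6,7] − [4,7] + [4,6],
  ∂[2,3,4] = [3,4] − [2,4] + [2,3].
The resulting 27×18 matrix has rank 18, and its Smith normal form has invariant factors (1,1,1,1,1,1,1,1,1,1,1,1,1,1,1,1,1,2).

Reading off H_k = ker ∂_k / im ∂_{k+1}:

  H_0: rank C_0 − rank ∂_1 = 9 − 8 = 1, and the invariant factors of ∂_1 are all 1, so H_0 = Z.
  H_1: rank ker ∂_1 − rank ∂_2 = (27 − 8) − 18 = 1, and ∂_2 has invariant factor 2 > 1, so H_1 = Z ⊕ Z_2.
  H_2: rank ker ∂_2 − rank ∂_3 = (18 − 18) − 0 = 0, and there is no ∂_3, so H_2 = 0.

As a check, the Euler characteristic is 9 − 27 + 18 = 0, which agrees with 1 − 1 + 0 = 0.

H_0 = Z,  H_1 = Z ⊕ Z_2,  H_2 = 0.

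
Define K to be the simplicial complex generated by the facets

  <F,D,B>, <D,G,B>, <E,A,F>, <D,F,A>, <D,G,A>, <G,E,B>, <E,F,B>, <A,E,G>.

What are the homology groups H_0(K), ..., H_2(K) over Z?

Fix the vertex order A < B < D < E < F < G and write every simplex with vertices in increasing order. Then dim K = 2 and the simplices of K are:

  0-simplices (6): A, B, D, E, F, G
  1-simplices (12): AD, AE, AF, AG, BD, BE, BF, BG, DF, DG, EF, EG
  2-simplices (8): ADF, ADG, AEF, AEG, BDF, BDG, BEF, BEG

giving chain groups C_0 ≅ Z^6, C_1 ≅ Z^12, C_2 ≅ Z^8.

∂_1: C_1 → C_0 maps an edge to its endpoints' difference, ∂[p,q] = q − p. For instance
  ∂AF = F − A.
The 6×12 boundary matrix has rank 5 and Smith normal form diag(1,1,1,1,1).

∂_2: C_2 → C_1 maps a triangle to the signed sum of its edges. For instance
  ∂ADF = DF − AF + AD,
  ∂BDG = DG − BG + BD.
This gives a 12×8 integer matrix of rank 7; reducing to Smith normal form yields diagonal entries (1,1,1,1,1,1,1).

Now H_k = ker ∂_k / im ∂_{k+1}, so:

  H_0: rank C_0 − rank ∂_1 = 6 − 5 = 1, and the invariant factors of ∂_1 are all 1, so H_0 = Z.
  H_1: rank ker ∂_1 − rank ∂_2 = (12 − 5) − 7 = 0, and the invariant factors of ∂_2 are all 1, so H_1 = 0.
  H_2: rank ker ∂_2 − rank ∂_3 = (8 − 7) − 0 = 1, and there is no ∂_3, so H_2 = Z.

(K is a triangulation of the 2-sphere S^2.)

H_0 ≅ Z,  H_1 = 0,  H_2 ≅ Z.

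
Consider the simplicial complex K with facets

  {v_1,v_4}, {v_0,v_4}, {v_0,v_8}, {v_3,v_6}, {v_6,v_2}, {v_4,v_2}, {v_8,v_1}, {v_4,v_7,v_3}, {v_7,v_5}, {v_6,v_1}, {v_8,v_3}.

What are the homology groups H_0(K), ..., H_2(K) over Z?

Take the total order v_0 < v_1 < v_2 < v_3 < v_4 < v_5 < v_6 < v_7 < v_8 on the vertex set. Then K (dimension 2) consists of the simplices:

  0-simplices (9): [v_0], [v_1], [v_2], [v_3], [v_4], [v_5], [v_6], [v_7], [v_8]
  1-simplices (13): [v_0,v_4], [v_0,v_8], [v_1,v_4], [v_1,v_6], [v_1,v_8], [v_2,v_4], [v_2,v_6], [v_3,v_4], [v_3,v_6], [v_3,v_7], [v_3,v_8], [v_4,v_7], [v_5,v_7]
  2-simplices (1): [v_3,v_4,v_7]

so the chain groups are C_0 ≅ Z^9, C_1 ≅ Z^13, C_2 ≅ Z^1.

Boundary ∂_1: C_1 → C_0 maps an edge to its endpoints' difference, ∂[p,q] = q − p. For instance
  ∂[v_3,v_7] = [v_7] − [v_3].
This gives a 9×13 integer matrix of rank 8; reducing to Smith normal form yields diagonal entries (1,1,1,1,1,1,1,1).

Boundary ∂_2: C_2 → C_1 maps a triangle to the signed sum of its edges. For instance
  ∂[v_3,v_4,v_7] = [v_4,v_7] − [v_3,v_7] + [v_3,v_4].
The resulting 13×1 matrix has rank 1, and its Smith normal form has invariant factors (1).

Computing H_k = (kernel of ∂_k) / (image of ∂_{k+1}):

  H_0: rank C_0 − rank ∂_1 = 9 − 8 = 1, and the invariant factors of ∂_1 are all 1, so H_0 ≅ Z.
  H_1: rank ker ∂_1 − rank ∂_2 = (13 − 8) − 1 = 4, and the invariant factors of ∂_2 are all 1, so H_1 ≅ Z^4.
  H_2: rank ker ∂_2 − rank ∂_3 = (1 − 1) − 0 = 0, and there is no ∂_3, so H_2 ≅ 0.

As a check, the Euler characteristic is 9 − 13 + 1 = -3, which agrees with 1 − 4 + 0 = -3.

H_0 = Z,  H_1 = Z^4,  H_2 = 0.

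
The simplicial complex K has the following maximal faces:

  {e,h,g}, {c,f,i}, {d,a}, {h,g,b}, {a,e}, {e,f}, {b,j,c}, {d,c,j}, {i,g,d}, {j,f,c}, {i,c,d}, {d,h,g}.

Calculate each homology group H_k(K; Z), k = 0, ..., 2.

H_0 = Z,  H_1 = Z^3,  H_2 = 0.

K has 10 vertices, 21 edges, 9 triangles.
rank ∂_0 = 0, rank ∂_1 = 9 ⇒ b_0 = 10 − 0 − 9 = 1; all invariant factors of ∂_1 are 1 so no torsion. So H_0 ≅ Z.
rank ∂_1 = 9, rank ∂_2 = 9 ⇒ b_1 = 21 − 9 − 9 = 3; all invariant factors of ∂_2 are 1 so no torsion. So H_1 ≅ Z^3.
rank ∂_2 = 9, rank ∂_3 = 0 ⇒ b_2 = 9 − 9 − 0 = 0. So H_2 ≅ 0.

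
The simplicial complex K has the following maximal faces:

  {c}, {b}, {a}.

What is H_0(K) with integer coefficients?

H_0 ≅ Z^3.

Take the total order a < b < c on the vertex set. Then K (dimension 0) consists of the simplices:

  0-simplices (3): a, b, c

giving chain groups C_0 ≅ Z^3.

From H_k ≅ ker(∂_k) / im(∂_{k+1}) we obtain:

  H_0: rank C_0 − rank ∂_1 = 3 − 0 = 3, and there is no ∂_1, so H_0 = Z^3.

(K is a triangulation of a set of 3 points.)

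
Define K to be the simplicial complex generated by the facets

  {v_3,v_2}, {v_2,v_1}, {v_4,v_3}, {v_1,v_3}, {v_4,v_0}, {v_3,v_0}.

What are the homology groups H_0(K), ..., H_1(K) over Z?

Order the vertices as v_0 < v_1 < v_2 < v_3 < v_4. Listing each simplex with vertices in this order, K has dimension 1 with simplices:

  0-simplices (5): [v_0], [v_1], [v_2], [v_3], [v_4]
  1-simplices (6): [v_0,v_3], [v_0,v_4], [v_1,v_2], [v_1,v_3], [v_2,v_3], [v_3,v_4]

Hence C_0 ≅ Z^5, C_1 ≅ Z^6.

Boundary ∂_1: C_1 → C_0 maps an edge to its endpoints' difference, ∂[p,q] = q − p.
As a 5×6 matrix over Z this has rank 4, with invariant factors (1,1,1,1).

Computing H_k = (kernel of ∂_k) / (image of ∂_{k+1}):

  H_0: rank C_0 − rank ∂_1 = 5 − 4 = 1, and the invariant factors of ∂_1 are all 1, so H_0 = Z.
  H_1: rank ker ∂_1 − rank ∂_2 = (6 − 4) − 0 = 2, and there is no ∂_2, so H_1 = Z^2.

As a check, the Euler characteristic is 5 − 6 = -1, which agrees with 1 − 2 = -1.

H_0 = Z,  H_1 = Z^2.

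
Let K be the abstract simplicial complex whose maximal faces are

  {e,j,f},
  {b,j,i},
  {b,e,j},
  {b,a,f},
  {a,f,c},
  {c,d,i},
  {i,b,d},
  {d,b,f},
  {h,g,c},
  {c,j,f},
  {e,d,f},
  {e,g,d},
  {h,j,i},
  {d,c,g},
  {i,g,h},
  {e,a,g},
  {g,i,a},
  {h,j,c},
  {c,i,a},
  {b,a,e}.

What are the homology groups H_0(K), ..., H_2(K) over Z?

K has 10 vertices, 30 edges, 20 triangles.
rank ∂_0 = 0, rank ∂_1 = 9 ⇒ b_0 = 10 − 0 − 9 = 1; all invariant factors of ∂_1 are 1 so no torsion. So H_0 ≅ Z.
rank ∂_1 = 9, rank ∂_2 = 20 ⇒ b_1 = 30 − 9 − 20 = 1; ∂_2 has invariant factor(s) [2] giving torsion. So H_1 ≅ Z ⊕ Z/2.
rank ∂_2 = 20, rank ∂_3 = 0 ⇒ b_2 = 20 − 20 − 0 = 0. So H_2 ≅ 0.

H_0 = Z,  H_1 = Z ⊕ Z/2,  H_2 = 0.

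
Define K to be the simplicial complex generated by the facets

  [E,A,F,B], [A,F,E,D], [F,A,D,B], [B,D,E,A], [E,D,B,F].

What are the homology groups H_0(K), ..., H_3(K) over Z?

H_0 ≅ Z,  H_1 = 0,  H_2 = 0,  H_3 ≅ Z.

We work with the vertex ordering A < B < D < E < F. The simplices of K, each written with vertices in increasing order, are:

  0-simplices (5): A, B, D, E, F
  1-simplices (10): AB, AD, AE, AF, BD, BE, BF, DE, DF, EF
  2-simplices (10): ABD, ABE, ABF, ADE, ADF, AEF, BDE, BDF, BEF, DEF
  3-simplices (5): ABDE, ABDF, ABEF, ADEF, BDEF

giving chain groups C_0 ≅ Z^5, C_1 ≅ Z^10, C_2 ≅ Z^10, C_3 ≅ Z^5.

The boundary map ∂_1: C_1 → C_0 maps an edge to its endpoints' difference, ∂[p,q] = q − p. For instance
  ∂AD = D − A.
As a 5×10 matrix over Z this has rank 4, with invariant factors (1,1,1,1).

Boundary ∂_2: C_2 → C_1 acts by ∂[p,q,r] = [q,r] − [p,r] + [p,q]. For instance
  ∂ABD = BD − AD + AB,
  ∂ABF = BF − AF + AB.
The resulting 10×10 matrix has rank 6, and its Smith normal form has invariant factors (1,1,1,1,1,1).

Boundary ∂_3: C_3 → C_2 sends each 3-simplex σ to the alternating sum Σ_i (−1)^i (σ with its i-th vertex removed). For instance
  ∂ABEF = BEF − AEF + ABF − ABE,
  ∂ABDE = BDE − ADE + ABE − ABD.
The resulting 10×5 matrix has rank 4, and its Smith normal form has invariant factors (1,1,1,1).

From H_k ≅ ker(∂_k) / im(∂_{k+1}) we obtain:

  H_0: rank C_0 − rank ∂_1 = 5 − 4 = 1, and the invariant factors of ∂_1 are all 1, so H_0 = Z.
  H_1: rank ker ∂_1 − rank ∂_2 = (10 − 4) − 6 = 0, and the invariant factors of ∂_2 are all 1, so H_1 = 0.
  H_2: rank ker ∂_2 − rank ∂_3 = (10 − 6) − 4 = 0, and the invariant factors of ∂_3 are all 1, so H_2 = 0.
  H_3: rank ker ∂_3 − rank ∂_4 = (5 − 4) − 0 = 1, and there is no ∂_4, so H_3 = Z.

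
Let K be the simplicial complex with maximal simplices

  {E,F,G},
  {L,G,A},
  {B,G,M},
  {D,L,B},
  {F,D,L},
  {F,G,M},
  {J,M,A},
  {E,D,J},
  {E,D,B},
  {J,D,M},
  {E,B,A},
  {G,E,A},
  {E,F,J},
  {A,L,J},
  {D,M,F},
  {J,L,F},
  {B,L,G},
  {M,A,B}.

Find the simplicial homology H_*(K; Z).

Order the vertices as A < B < D < E < F < G < J < L < M. Listing each simplex with vertices in this order, K has dimension 2 with simplices:

  0-simplices (9): A, B, D, E, F, G, J, L, M
  1-simplices (27): AB, AE, AG, AJ, AL, AM, BD, BE, BG, BL, BM, DE, DF, DJ, DL, DM, EF, EG, EJ, FG, FJ, FL, FM, GL, GM, JL, JM
  2-simplices (18): ABE, ABM, AEG, AGL, AJL, AJM, BDE, BDL, BGL, BGM, DEJ, DFL, DFM, DJM, EFG, EFJ, FGM, FJL

Hence C_0 ≅ Z^9, C_1 ≅ Z^27, C_2 ≅ Z^18.

The boundary map ∂_1: C_1 → C_0 maps an edge to its endpoints' difference, ∂[p,q] = q − p.
This gives a 9×27 integer matrix of rank 8; reducing to Smith normal form yields diagonal entries (1,1,1,1,1,1,1,1).

Boundary ∂_2: C_2 → C_1 sends each 2-simplex [p,q,r] to [q,r] − [p,r] + [p,q]. For instance
  ∂DEJ = EJ − DJ + DE,
  ∂EFJ = FJ − EJ + EF.
As a 27×18 matrix over Z this has rank 18, with invariant factors (1,1,1,1,1,1,1,1,1,1,1,1,1,1,1,1,1,2).

Reading off H_k = ker ∂_k / im ∂_{k+1}:

  H_0: rank C_0 − rank ∂_1 = 9 − 8 = 1, and the invariant factors of ∂_1 are all 1, so H_0 = Z.
  H_1: rank ker ∂_1 − rank ∂_2 = (27 − 8) − 18 = 1, and ∂_2 has invariant factor 2 > 1, so H_1 = Z ⊕ Z/2.
  H_2: rank ker ∂_2 − rank ∂_3 = (18 − 18) − 0 = 0, and there is no ∂_3, so H_2 = 0.

As a check, the Euler characteristic is 9 − 27 + 18 = 0, which agrees with 1 − 1 + 0 = 0.
(K is a triangulation of the Klein bottle.)

H_0 ≅ Z,  H_1 ≅ Z ⊕ Z/2,  H_2 = 0.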